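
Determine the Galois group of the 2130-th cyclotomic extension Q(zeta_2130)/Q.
|Gal(Q(zeta_2130)/Q)| = phi(2130) = 560; group ≅ (Z/2130Z)^* ≅ Z/2Z × Z/4Z × Z/70Z

The n-th cyclotomic polynomial Φ_2130(x) is the minimal polynomial of zeta_2130 over Q and has degree phi(2130) = 560. So Q(zeta_2130) is a degree-560 Galois extension with Galois group (Z/2130Z)^*. By CRT, (Z/2130Z)^* ≅ (Z/2Z)^* × (Z/3Z)^* × (Z/5Z)^* × (Z/71Z)^*. Each prime-power unit group is (Z/2Z)^* ≅ trivial group (order 1); (Z/3Z)^* ≅ Z/2Z; (Z/5Z)^* ≅ Z/4Z; (Z/71Z)^* ≅ Z/70Z. Hence Gal(Q(zeta_2130)/Q) ≅ Z/2Z × Z/4Z × Z/70Z.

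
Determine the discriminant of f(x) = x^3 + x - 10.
Δ = -2704

For a depressed cubic x^3 + p x + q the discriminant is Δ = -4 p^3 - 27 q^2 = -4*(1)^3 - 27*(-10)^2 = -4 - 2700 = -2704.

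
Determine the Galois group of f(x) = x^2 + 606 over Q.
Gal(K/Q) = Z/2Z (cyclic of order 2)

x^2 + 606 is irreducible over Q since -606 is not a rational square. The splitting field Q(sqrt(-606)) has degree 2 over Q, and its unique nontrivial automorphism is sqrt(-606) ↦ -sqrt(-606). Hence Gal(Q(sqrt(-606))/Q) = Z/2Z.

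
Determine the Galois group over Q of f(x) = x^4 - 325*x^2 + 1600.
Gal(K/Q) = Z/2Z (cyclic of order 2)

f factors as (x^2 - 5)(x^2 - 320), so the splitting field is K = Q(sqrt(5), sqrt(320)). The squarefree part of 5 is 5 and the squarefree part of 320 is also 5, so sqrt(5) and sqrt(320) are both rational multiples of sqrt(5). Hence Q(sqrt(5)) = Q(sqrt(320)) = Q(sqrt(5)), and the splitting field collapses to a single degree-2 extension with Galois group Z/2Z.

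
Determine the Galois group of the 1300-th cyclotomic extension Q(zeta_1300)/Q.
|Gal(Q(zeta_1300)/Q)| = phi(1300) = 480; group ≅ (Z/1300Z)^* ≅ Z/2Z × Z/12Z × Z/20Z

The n-th cyclotomic polynomial Φ_1300(x) is the minimal polynomial of zeta_1300 over Q and has degree phi(1300) = 480. So Q(zeta_1300) is a degree-480 Galois extension with Galois group (Z/1300Z)^*. By CRT, (Z/1300Z)^* ≅ (Z/4Z)^* × (Z/25Z)^* × (Z/13Z)^*. Each prime-power unit group is (Z/4Z)^* ≅ Z/2Z; (Z/25Z)^* ≅ Z/20Z; (Z/13Z)^* ≅ Z/12Z. Hence Gal(Q(zeta_1300)/Q) ≅ Z/2Z × Z/12Z × Z/20Z.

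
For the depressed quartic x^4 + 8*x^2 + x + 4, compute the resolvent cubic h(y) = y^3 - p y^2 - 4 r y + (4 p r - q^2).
h(y) = y^3 - 8*y^2 - 16*y + 127

Identify coefficients: p = 8, q = 1, r = 4.
Plug into h(y) = y^3 - p y^2 - 4 r y + (4 p r - q^2):
  h(y) = y^3 - (8) y^2 - 4*(4) y + (4*(8)*(4) - (1)^2)
       = y^3 + (-8) y^2 + (-16) y + (127).
Simplifying: h(y) = y^3 - 8*y^2 - 16*y + 127.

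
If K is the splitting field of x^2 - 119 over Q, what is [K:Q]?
[K:Q] = 2

The polynomial x^2 - 119 is irreducible over Q since 119 is not a perfect square. Its splitting field is Q(sqrt(119)), which has degree 2 over Q.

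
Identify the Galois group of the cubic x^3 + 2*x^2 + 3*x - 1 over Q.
Gal(K/Q) = S_3 (symmetric group of order 6)

Compute the discriminant of x^3 + (2)*x^2 + (3)*x + (-1): Δ = -175. Since Δ is not a rational square, the Galois group is not contained in A_3; it must be the full S_3 (irreducibility of the cubic rules out anything smaller).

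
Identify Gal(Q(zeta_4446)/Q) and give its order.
|Gal(Q(zeta_4446)/Q)| = phi(4446) = 1296; group ≅ (Z/4446Z)^* ≅ Z/6Z × Z/12Z × Z/18Z

The n-th cyclotomic polynomial Φ_4446(x) is the minimal polynomial of zeta_4446 over Q and has degree phi(4446) = 1296. So Q(zeta_4446) is a degree-1296 Galois extension with Galois group (Z/4446Z)^*. By CRT, (Z/4446Z)^* ≅ (Z/2Z)^* × (Z/9Z)^* × (Z/13Z)^* × (Z/19Z)^*. Each prime-power unit group is (Z/2Z)^* ≅ trivial group (order 1); (Z/9Z)^* ≅ Z/6Z; (Z/13Z)^* ≅ Z/12Z; (Z/19Z)^* ≅ Z/18Z. Hence Gal(Q(zeta_4446)/Q) ≅ Z/6Z × Z/12Z × Z/18Z.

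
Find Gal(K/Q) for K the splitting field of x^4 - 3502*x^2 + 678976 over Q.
Gal(K/Q) = Z/2Z (cyclic of order 2)

f factors as (x^2 - 3296)(x^2 - 206), so the splitting field is K = Q(sqrt(3296), sqrt(206)). The squarefree part of 3296 is 206 and the squarefree part of 206 is also 206, so sqrt(3296) and sqrt(206) are both rational multiples of sqrt(206). Hence Q(sqrt(3296)) = Q(sqrt(206)) = Q(sqrt(206)), and the splitting field collapses to a single degree-2 extension with Galois group Z/2Z.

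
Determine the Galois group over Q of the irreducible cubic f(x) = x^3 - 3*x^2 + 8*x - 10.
Gal(K/Q) = S_3 (symmetric group of order 6)

Compute the discriminant of x^3 + (-3)*x^2 + (8)*x + (-10): Δ = -932. Since Δ is not a rational square, the Galois group is not contained in A_3; it must be the full S_3 (irreducibility of the cubic rules out anything smaller).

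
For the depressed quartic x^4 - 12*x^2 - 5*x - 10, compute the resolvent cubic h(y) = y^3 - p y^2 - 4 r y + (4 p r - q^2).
h(y) = y^3 + 12*y^2 + 40*y + 455

Identify coefficients: p = -12, q = -5, r = -10.
Plug into h(y) = y^3 - p y^2 - 4 r y + (4 p r - q^2):
  h(y) = y^3 - (-12) y^2 - 4*(-10) y + (4*(-12)*(-10) - (-5)^2)
       = y^3 + (12) y^2 + (40) y + (455).
Simplifying: h(y) = y^3 + 12*y^2 + 40*y + 455.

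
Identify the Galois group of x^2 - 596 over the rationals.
Gal(K/Q) = Z/2Z (cyclic of order 2)

x^2 - 596 is irreducible over Q since 596 is not a rational square. The splitting field Q(sqrt(596)) has degree 2 over Q, and its unique nontrivial automorphism is sqrt(596) ↦ -sqrt(596). Hence Gal(Q(sqrt(596))/Q) = Z/2Z.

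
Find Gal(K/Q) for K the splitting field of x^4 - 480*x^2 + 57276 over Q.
Gal(K/Q) = V_4 (Klein four-group, Z/2Z × Z/2Z)

f factors as (x^2 - 222)(x^2 - 258), so the splitting field is K = Q(sqrt(222), sqrt(258)). The elements 222, 258, 57276 are all non-squares in Q, so sqrt(222) and sqrt(258) generate independent quadratic extensions. Thus [K:Q] = 4 and Gal(K/Q) is generated by the two order-2 automorphisms sqrt(222) ↦ -sqrt(222) and sqrt(258) ↦ -sqrt(258), giving V_4.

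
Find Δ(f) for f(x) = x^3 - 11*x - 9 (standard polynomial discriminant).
Δ = 3137

For a depressed cubic x^3 + p x + q the discriminant is Δ = -4 p^3 - 27 q^2 = -4*(-11)^3 - 27*(-9)^2 = 5324 - 2187 = 3137.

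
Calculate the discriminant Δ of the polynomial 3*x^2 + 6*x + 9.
Δ = -72

For a quadratic a x^2 + b x + c the discriminant is Δ = b^2 - 4ac = (6)^2 - 4*(3)*(9) = 36 - (108) = -72.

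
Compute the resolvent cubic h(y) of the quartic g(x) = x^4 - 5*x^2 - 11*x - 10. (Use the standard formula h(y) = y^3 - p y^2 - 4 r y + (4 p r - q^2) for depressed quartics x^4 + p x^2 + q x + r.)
h(y) = y^3 + 5*y^2 + 40*y + 79

Identify coefficients: p = -5, q = -11, r = -10.
Plug into h(y) = y^3 - p y^2 - 4 r y + (4 p r - q^2):
  h(y) = y^3 - (-5) y^2 - 4*(-10) y + (4*(-5)*(-10) - (-11)^2)
       = y^3 + (5) y^2 + (40) y + (79).
Simplifying: h(y) = y^3 + 5*y^2 + 40*y + 79.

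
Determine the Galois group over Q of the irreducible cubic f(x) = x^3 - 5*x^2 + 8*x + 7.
Gal(K/Q) = S_3 (symmetric group of order 6)

Compute the discriminant of x^3 + (-5)*x^2 + (8)*x + (7): Δ = -3311. Since Δ is not a rational square, the Galois group is not contained in A_3; it must be the full S_3 (irreducibility of the cubic rules out anything smaller).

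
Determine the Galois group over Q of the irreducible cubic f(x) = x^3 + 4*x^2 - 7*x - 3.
Gal(K/Q) = S_3 (symmetric group of order 6)

Compute the discriminant of x^3 + (4)*x^2 + (-7)*x + (-3): Δ = 4193. Since Δ is not a rational square, the Galois group is not contained in A_3; it must be the full S_3 (irreducibility of the cubic rules out anything smaller).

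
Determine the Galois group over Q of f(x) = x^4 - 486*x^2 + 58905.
Gal(K/Q) = V_4 (Klein four-group, Z/2Z × Z/2Z)

f factors as (x^2 - 255)(x^2 - 231), so the splitting field is K = Q(sqrt(255), sqrt(231)). The elements 255, 231, 58905 are all non-squares in Q, so sqrt(255) and sqrt(231) generate independent quadratic extensions. Thus [K:Q] = 4 and Gal(K/Q) is generated by the two order-2 automorphisms sqrt(255) ↦ -sqrt(255) and sqrt(231) ↦ -sqrt(231), giving V_4.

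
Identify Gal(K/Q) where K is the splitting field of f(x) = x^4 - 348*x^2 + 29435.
Gal(K/Q) = V_4 (Klein four-group, Z/2Z × Z/2Z)

f factors as (x^2 - 203)(x^2 - 145), so the splitting field is K = Q(sqrt(203), sqrt(145)). The elements 203, 145, 29435 are all non-squares in Q, so sqrt(203) and sqrt(145) generate independent quadratic extensions. Thus [K:Q] = 4 and Gal(K/Q) is generated by the two order-2 automorphisms sqrt(203) ↦ -sqrt(203) and sqrt(145) ↦ -sqrt(145), giving V_4.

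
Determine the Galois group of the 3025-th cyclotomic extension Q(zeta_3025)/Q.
|Gal(Q(zeta_3025)/Q)| = phi(3025) = 2200; group ≅ (Z/3025Z)^* ≅ Z/20Z × Z/110Z

The n-th cyclotomic polynomial Φ_3025(x) is the minimal polynomial of zeta_3025 over Q and has degree phi(3025) = 2200. So Q(zeta_3025) is a degree-2200 Galois extension with Galois group (Z/3025Z)^*. By CRT, (Z/3025Z)^* ≅ (Z/25Z)^* × (Z/121Z)^*. Each prime-power unit group is (Z/25Z)^* ≅ Z/20Z; (Z/121Z)^* ≅ Z/110Z. Hence Gal(Q(zeta_3025)/Q) ≅ Z/20Z × Z/110Z.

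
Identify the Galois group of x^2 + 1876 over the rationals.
Gal(K/Q) = Z/2Z (cyclic of order 2)

x^2 + 1876 is irreducible over Q since -1876 is not a rational square. The splitting field Q(sqrt(-1876)) has degree 2 over Q, and its unique nontrivial automorphism is sqrt(-1876) ↦ -sqrt(-1876). Hence Gal(Q(sqrt(-1876))/Q) = Z/2Z.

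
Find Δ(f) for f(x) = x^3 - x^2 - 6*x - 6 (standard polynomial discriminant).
Δ = -744

For x^3 + a x^2 + b x + c the discriminant is Δ = 18 a b c - 4 a^3 c + a^2 b^2 - 4 b^3 - 27 c^2.
Plug a = -1, b = -6, c = -6:
  18*(-1)*(-6)*(-6) - 4*(-1)^3*(-6) + (-1)^2*(-6)^2 - 4*(-6)^3 - 27*(-6)^2
  = -648 + (-24) + 36 + (864) + (-972)
  = -744.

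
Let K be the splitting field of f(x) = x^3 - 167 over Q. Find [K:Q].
[K:Q] = 6

x^3 - 167 has one real root r = 167^(1/3) and two complex roots r*zeta_3, r*zeta_3^2 where zeta_3 = e^(2*pi*i/3). The splitting field is Q(r, zeta_3). [Q(r):Q] = 3 and [Q(zeta_3):Q] = 2 with gcd = 1, so [Q(r, zeta_3):Q] = 3 * 2 = 6.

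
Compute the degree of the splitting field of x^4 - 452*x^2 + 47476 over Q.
[K:Q] = 4

f factors as (x^2 - 286)(x^2 - 166); the splitting field is K = Q(sqrt(286), sqrt(166)). Since 286, 166, and 47476 are all non-squares in Q, the three subfields Q(sqrt(286)), Q(sqrt(166)), Q(sqrt(47476)) are distinct degree-2 extensions, so [K:Q] = 4 (Klein four Galois group).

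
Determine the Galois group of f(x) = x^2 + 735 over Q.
Gal(K/Q) = Z/2Z (cyclic of order 2)

x^2 + 735 is irreducible over Q since -735 is not a rational square. The splitting field Q(sqrt(-735)) has degree 2 over Q, and its unique nontrivial automorphism is sqrt(-735) ↦ -sqrt(-735). Hence Gal(Q(sqrt(-735))/Q) = Z/2Z.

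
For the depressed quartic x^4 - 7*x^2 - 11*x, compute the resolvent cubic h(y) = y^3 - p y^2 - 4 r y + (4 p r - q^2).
h(y) = y^3 + 7*y^2 - 121

Identify coefficients: p = -7, q = -11, r = 0.
Plug into h(y) = y^3 - p y^2 - 4 r y + (4 p r - q^2):
  h(y) = y^3 - (-7) y^2 - 4*(0) y + (4*(-7)*(0) - (-11)^2)
       = y^3 + (7) y^2 + (0) y + (-121).
Simplifying: h(y) = y^3 + 7*y^2 - 121.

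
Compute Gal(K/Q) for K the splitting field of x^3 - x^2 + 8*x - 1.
Gal(K/Q) = S_3 (symmetric group of order 6)

Compute the discriminant of x^3 + (-1)*x^2 + (8)*x + (-1): Δ = -1871. Since Δ is not a rational square, the Galois group is not contained in A_3; it must be the full S_3 (irreducibility of the cubic rules out anything smaller).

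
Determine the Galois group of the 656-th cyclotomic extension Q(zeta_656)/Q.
|Gal(Q(zeta_656)/Q)| = phi(656) = 320; group ≅ (Z/656Z)^* ≅ Z/2Z × Z/4Z × Z/40Z

The n-th cyclotomic polynomial Φ_656(x) is the minimal polynomial of zeta_656 over Q and has degree phi(656) = 320. So Q(zeta_656) is a degree-320 Galois extension with Galois group (Z/656Z)^*. By CRT, (Z/656Z)^* ≅ (Z/16Z)^* × (Z/41Z)^*. Each prime-power unit group is (Z/16Z)^* ≅ Z/2Z × Z/4Z; (Z/41Z)^* ≅ Z/40Z. Hence Gal(Q(zeta_656)/Q) ≅ Z/2Z × Z/4Z × Z/40Z.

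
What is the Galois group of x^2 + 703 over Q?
Gal(K/Q) = Z/2Z (cyclic of order 2)

x^2 + 703 is irreducible over Q since -703 is not a rational square. The splitting field Q(sqrt(-703)) has degree 2 over Q, and its unique nontrivial automorphism is sqrt(-703) ↦ -sqrt(-703). Hence Gal(Q(sqrt(-703))/Q) = Z/2Z.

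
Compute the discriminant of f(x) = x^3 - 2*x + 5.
Δ = -643

For a depressed cubic x^3 + p x + q the discriminant is Δ = -4 p^3 - 27 q^2 = -4*(-2)^3 - 27*(5)^2 = 32 - 675 = -643.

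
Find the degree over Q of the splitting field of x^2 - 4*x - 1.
[K:Q] = 2

The discriminant of x^2 + (-4)*x + (-1) is b^2 - 4c = 16 - (-4) = 20. Since 20 is not a perfect square in Q, the polynomial is irreducible over Q. Its two roots generate a degree-2 extension, so [K:Q] = 2.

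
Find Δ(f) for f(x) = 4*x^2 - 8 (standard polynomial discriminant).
Δ = 128

For a quadratic a x^2 + b x + c the discriminant is Δ = b^2 - 4ac = (0)^2 - 4*(4)*(-8) = 0 - (-128) = 128.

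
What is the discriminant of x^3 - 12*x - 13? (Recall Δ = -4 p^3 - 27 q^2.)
Δ = 2349

For a depressed cubic x^3 + p x + q the discriminant is Δ = -4 p^3 - 27 q^2 = -4*(-12)^3 - 27*(-13)^2 = 6912 - 4563 = 2349.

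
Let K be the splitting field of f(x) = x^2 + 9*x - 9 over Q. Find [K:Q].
[K:Q] = 2

The discriminant of x^2 + (9)*x + (-9) is b^2 - 4c = 81 - (-36) = 117. Since 117 is not a perfect square in Q, the polynomial is irreducible over Q. Its two roots generate a degree-2 extension, so [K:Q] = 2.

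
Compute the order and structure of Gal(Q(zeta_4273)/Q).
|Gal(Q(zeta_4273)/Q)| = phi(4273) = 4272; group ≅ (Z/4273Z)^* ≅ Z/4272Z

The n-th cyclotomic polynomial Φ_4273(x) is the minimal polynomial of zeta_4273 over Q and has degree phi(4273) = 4272. So Q(zeta_4273) is a degree-4272 Galois extension with Galois group (Z/4273Z)^*. (Z/4273Z)^* is cyclic since 4273 is an odd prime power (or 4). Hence Gal(Q(zeta_4273)/Q) ≅ Z/4272Z.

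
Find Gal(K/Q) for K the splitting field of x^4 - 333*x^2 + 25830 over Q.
Gal(K/Q) = V_4 (Klein four-group, Z/2Z × Z/2Z)

f factors as (x^2 - 210)(x^2 - 123), so the splitting field is K = Q(sqrt(210), sqrt(123)). The elements 210, 123, 25830 are all non-squares in Q, so sqrt(210) and sqrt(123) generate independent quadratic extensions. Thus [K:Q] = 4 and Gal(K/Q) is generated by the two order-2 automorphisms sqrt(210) ↦ -sqrt(210) and sqrt(123) ↦ -sqrt(123), giving V_4.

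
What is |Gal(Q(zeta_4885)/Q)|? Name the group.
|Gal(Q(zeta_4885)/Q)| = phi(4885) = 3904; group ≅ (Z/4885Z)^* ≅ Z/4Z × Z/976Z

The n-th cyclotomic polynomial Φ_4885(x) is the minimal polynomial of zeta_4885 over Q and has degree phi(4885) = 3904. So Q(zeta_4885) is a degree-3904 Galois extension with Galois group (Z/4885Z)^*. By CRT, (Z/4885Z)^* ≅ (Z/5Z)^* × (Z/977Z)^*. Each prime-power unit group is (Z/5Z)^* ≅ Z/4Z; (Z/977Z)^* ≅ Z/976Z. Hence Gal(Q(zeta_4885)/Q) ≅ Z/4Z × Z/976Z.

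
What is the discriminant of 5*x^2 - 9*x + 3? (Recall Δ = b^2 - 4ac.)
Δ = 21

For a quadratic a x^2 + b x + c the discriminant is Δ = b^2 - 4ac = (-9)^2 - 4*(5)*(3) = 81 - (60) = 21.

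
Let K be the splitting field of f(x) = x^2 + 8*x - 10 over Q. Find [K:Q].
[K:Q] = 2

The discriminant of x^2 + (8)*x + (-10) is b^2 - 4c = 64 - (-40) = 104. Since 104 is not a perfect square in Q, the polynomial is irreducible over Q. Its two roots generate a degree-2 extension, so [K:Q] = 2.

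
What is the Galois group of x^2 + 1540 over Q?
Gal(K/Q) = Z/2Z (cyclic of order 2)

x^2 + 1540 is irreducible over Q since -1540 is not a rational square. The splitting field Q(sqrt(-1540)) has degree 2 over Q, and its unique nontrivial automorphism is sqrt(-1540) ↦ -sqrt(-1540). Hence Gal(Q(sqrt(-1540))/Q) = Z/2Z.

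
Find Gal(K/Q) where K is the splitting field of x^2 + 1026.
Gal(K/Q) = Z/2Z (cyclic of order 2)

x^2 + 1026 is irreducible over Q since -1026 is not a rational square. The splitting field Q(sqrt(-1026)) has degree 2 over Q, and its unique nontrivial automorphism is sqrt(-1026) ↦ -sqrt(-1026). Hence Gal(Q(sqrt(-1026))/Q) = Z/2Z.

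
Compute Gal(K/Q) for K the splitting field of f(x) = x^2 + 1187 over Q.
Gal(K/Q) = Z/2Z (cyclic of order 2)

x^2 + 1187 is irreducible over Q since -1187 is not a rational square. The splitting field Q(sqrt(-1187)) has degree 2 over Q, and its unique nontrivial automorphism is sqrt(-1187) ↦ -sqrt(-1187). Hence Gal(Q(sqrt(-1187))/Q) = Z/2Z.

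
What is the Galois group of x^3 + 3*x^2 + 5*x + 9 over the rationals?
Gal(K/Q) = S_3 (symmetric group of order 6)

Compute the discriminant of x^3 + (3)*x^2 + (5)*x + (9): Δ = -1004. Since Δ is not a rational square, the Galois group is not contained in A_3; it must be the full S_3 (irreducibility of the cubic rules out anything smaller).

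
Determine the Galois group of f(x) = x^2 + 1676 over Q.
Gal(K/Q) = Z/2Z (cyclic of order 2)

x^2 + 1676 is irreducible over Q since -1676 is not a rational square. The splitting field Q(sqrt(-1676)) has degree 2 over Q, and its unique nontrivial automorphism is sqrt(-1676) ↦ -sqrt(-1676). Hence Gal(Q(sqrt(-1676))/Q) = Z/2Z.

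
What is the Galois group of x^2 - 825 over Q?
Gal(K/Q) = Z/2Z (cyclic of order 2)

x^2 - 825 is irreducible over Q since 825 is not a rational square. The splitting field Q(sqrt(825)) has degree 2 over Q, and its unique nontrivial automorphism is sqrt(825) ↦ -sqrt(825). Hence Gal(Q(sqrt(825))/Q) = Z/2Z.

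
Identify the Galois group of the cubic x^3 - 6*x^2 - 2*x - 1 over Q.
Gal(K/Q) = S_3 (symmetric group of order 6)

Compute the discriminant of x^3 + (-6)*x^2 + (-2)*x + (-1): Δ = -931. Since Δ is not a rational square, the Galois group is not contained in A_3; it must be the full S_3 (irreducibility of the cubic rules out anything smaller).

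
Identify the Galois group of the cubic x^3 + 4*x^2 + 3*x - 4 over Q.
Gal(K/Q) = S_3 (symmetric group of order 6)

Compute the discriminant of x^3 + (4)*x^2 + (3)*x + (-4): Δ = -236. Since Δ is not a rational square, the Galois group is not contained in A_3; it must be the full S_3 (irreducibility of the cubic rules out anything smaller).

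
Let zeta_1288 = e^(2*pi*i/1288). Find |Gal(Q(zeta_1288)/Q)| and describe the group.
|Gal(Q(zeta_1288)/Q)| = phi(1288) = 528; group ≅ (Z/1288Z)^* ≅ Z/2Z × Z/2Z × Z/6Z × Z/22Z

The n-th cyclotomic polynomial Φ_1288(x) is the minimal polynomial of zeta_1288 over Q and has degree phi(1288) = 528. So Q(zeta_1288) is a degree-528 Galois extension with Galois group (Z/1288Z)^*. By CRT, (Z/1288Z)^* ≅ (Z/8Z)^* × (Z/7Z)^* × (Z/23Z)^*. Each prime-power unit group is (Z/8Z)^* ≅ Z/2Z × Z/2Z; (Z/7Z)^* ≅ Z/6Z; (Z/23Z)^* ≅ Z/22Z. Hence Gal(Q(zeta_1288)/Q) ≅ Z/2Z × Z/2Z × Z/6Z × Z/22Z.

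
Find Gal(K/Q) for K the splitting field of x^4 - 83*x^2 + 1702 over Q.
Gal(K/Q) = V_4 (Klein four-group, Z/2Z × Z/2Z)

f factors as (x^2 - 37)(x^2 - 46), so the splitting field is K = Q(sqrt(37), sqrt(46)). The elements 37, 46, 1702 are all non-squares in Q, so sqrt(37) and sqrt(46) generate independent quadratic extensions. Thus [K:Q] = 4 and Gal(K/Q) is generated by the two order-2 automorphisms sqrt(37) ↦ -sqrt(37) and sqrt(46) ↦ -sqrt(46), giving V_4.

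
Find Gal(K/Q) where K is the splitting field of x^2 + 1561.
Gal(K/Q) = Z/2Z (cyclic of order 2)

x^2 + 1561 is irreducible over Q since -1561 is not a rational square. The splitting field Q(sqrt(-1561)) has degree 2 over Q, and its unique nontrivial automorphism is sqrt(-1561) ↦ -sqrt(-1561). Hence Gal(Q(sqrt(-1561))/Q) = Z/2Z.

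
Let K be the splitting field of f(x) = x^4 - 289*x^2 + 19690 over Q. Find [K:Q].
[K:Q] = 4

f factors as (x^2 - 110)(x^2 - 179); the splitting field is K = Q(sqrt(110), sqrt(179)). Since 110, 179, and 19690 are all non-squares in Q, the three subfields Q(sqrt(110)), Q(sqrt(179)), Q(sqrt(19690)) are distinct degree-2 extensions, so [K:Q] = 4 (Klein four Galois group).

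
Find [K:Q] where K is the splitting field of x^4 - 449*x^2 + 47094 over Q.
[K:Q] = 4

f factors as (x^2 - 167)(x^2 - 282); the splitting field is K = Q(sqrt(167), sqrt(282)). Since 167, 282, and 47094 are all non-squares in Q, the three subfields Q(sqrt(167)), Q(sqrt(282)), Q(sqrt(47094)) are distinct degree-2 extensions, so [K:Q] = 4 (Klein four Galois group).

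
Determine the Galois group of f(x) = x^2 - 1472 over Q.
Gal(K/Q) = Z/2Z (cyclic of order 2)

x^2 - 1472 is irreducible over Q since 1472 is not a rational square. The splitting field Q(sqrt(1472)) has degree 2 over Q, and its unique nontrivial automorphism is sqrt(1472) ↦ -sqrt(1472). Hence Gal(Q(sqrt(1472))/Q) = Z/2Z.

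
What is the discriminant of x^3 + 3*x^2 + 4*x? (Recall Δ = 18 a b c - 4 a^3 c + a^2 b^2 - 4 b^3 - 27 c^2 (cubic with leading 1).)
Δ = -112

For x^3 + a x^2 + b x + c the discriminant is Δ = 18 a b c - 4 a^3 c + a^2 b^2 - 4 b^3 - 27 c^2.
Plug a = 3, b = 4, c = 0:
  18*(3)*(4)*(0) - 4*(3)^3*(0) + (3)^2*(4)^2 - 4*(4)^3 - 27*(0)^2
  = 0 + (0) + 144 + (-256) + (0)
  = -112.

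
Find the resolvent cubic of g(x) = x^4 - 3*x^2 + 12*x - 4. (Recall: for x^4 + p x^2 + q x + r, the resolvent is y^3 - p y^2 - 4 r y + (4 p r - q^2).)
h(y) = y^3 + 3*y^2 + 16*y - 96

Identify coefficients: p = -3, q = 12, r = -4.
Plug into h(y) = y^3 - p y^2 - 4 r y + (4 p r - q^2):
  h(y) = y^3 - (-3) y^2 - 4*(-4) y + (4*(-3)*(-4) - (12)^2)
       = y^3 + (3) y^2 + (16) y + (-96).
Simplifying: h(y) = y^3 + 3*y^2 + 16*y - 96.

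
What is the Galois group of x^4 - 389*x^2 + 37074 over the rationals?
Gal(K/Q) = V_4 (Klein four-group, Z/2Z × Z/2Z)

f factors as (x^2 - 167)(x^2 - 222), so the splitting field is K = Q(sqrt(167), sqrt(222)). The elements 167, 222, 37074 are all non-squares in Q, so sqrt(167) and sqrt(222) generate independent quadratic extensions. Thus [K:Q] = 4 and Gal(K/Q) is generated by the two order-2 automorphisms sqrt(167) ↦ -sqrt(167) and sqrt(222) ↦ -sqrt(222), giving V_4.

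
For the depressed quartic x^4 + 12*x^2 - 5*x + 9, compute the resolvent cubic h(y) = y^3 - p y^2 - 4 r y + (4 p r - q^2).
h(y) = y^3 - 12*y^2 - 36*y + 407

Identify coefficients: p = 12, q = -5, r = 9.
Plug into h(y) = y^3 - p y^2 - 4 r y + (4 p r - q^2):
  h(y) = y^3 - (12) y^2 - 4*(9) y + (4*(12)*(9) - (-5)^2)
       = y^3 + (-12) y^2 + (-36) y + (407).
Simplifying: h(y) = y^3 - 12*y^2 - 36*y + 407.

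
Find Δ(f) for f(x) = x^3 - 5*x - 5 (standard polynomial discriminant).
Δ = -175

For x^3 + a x^2 + b x + c the discriminant is Δ = 18 a b c - 4 a^3 c + a^2 b^2 - 4 b^3 - 27 c^2.
Plug a = 0, b = -5, c = -5:
  18*(0)*(-5)*(-5) - 4*(0)^3*(-5) + (0)^2*(-5)^2 - 4*(-5)^3 - 27*(-5)^2
  = 0 + (0) + 0 + (500) + (-675)
  = -175.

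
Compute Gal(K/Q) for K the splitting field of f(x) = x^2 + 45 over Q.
Gal(K/Q) = Z/2Z (cyclic of order 2)

x^2 + 45 is irreducible over Q since -45 is not a rational square. The splitting field Q(sqrt(-45)) has degree 2 over Q, and its unique nontrivial automorphism is sqrt(-45) ↦ -sqrt(-45). Hence Gal(Q(sqrt(-45))/Q) = Z/2Z.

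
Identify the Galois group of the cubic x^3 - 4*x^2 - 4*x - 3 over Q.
Gal(K/Q) = S_3 (symmetric group of order 6)

Compute the discriminant of x^3 + (-4)*x^2 + (-4)*x + (-3): Δ = -1363. Since Δ is not a rational square, the Galois group is not contained in A_3; it must be the full S_3 (irreducibility of the cubic rules out anything smaller).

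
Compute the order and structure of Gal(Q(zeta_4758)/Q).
|Gal(Q(zeta_4758)/Q)| = phi(4758) = 1440; group ≅ (Z/4758Z)^* ≅ Z/2Z × Z/12Z × Z/60Z

The n-th cyclotomic polynomial Φ_4758(x) is the minimal polynomial of zeta_4758 over Q and has degree phi(4758) = 1440. So Q(zeta_4758) is a degree-1440 Galois extension with Galois group (Z/4758Z)^*. By CRT, (Z/4758Z)^* ≅ (Z/2Z)^* × (Z/3Z)^* × (Z/13Z)^* × (Z/61Z)^*. Each prime-power unit group is (Z/2Z)^* ≅ trivial group (order 1); (Z/3Z)^* ≅ Z/2Z; (Z/13Z)^* ≅ Z/12Z; (Z/61Z)^* ≅ Z/60Z. Hence Gal(Q(zeta_4758)/Q) ≅ Z/2Z × Z/12Z × Z/60Z.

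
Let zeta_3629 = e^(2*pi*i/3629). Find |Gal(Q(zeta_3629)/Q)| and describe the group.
|Gal(Q(zeta_3629)/Q)| = phi(3629) = 3420; group ≅ (Z/3629Z)^* ≅ Z/18Z × Z/190Z

The n-th cyclotomic polynomial Φ_3629(x) is the minimal polynomial of zeta_3629 over Q and has degree phi(3629) = 3420. So Q(zeta_3629) is a degree-3420 Galois extension with Galois group (Z/3629Z)^*. By CRT, (Z/3629Z)^* ≅ (Z/19Z)^* × (Z/191Z)^*. Each prime-power unit group is (Z/19Z)^* ≅ Z/18Z; (Z/191Z)^* ≅ Z/190Z. Hence Gal(Q(zeta_3629)/Q) ≅ Z/18Z × Z/190Z.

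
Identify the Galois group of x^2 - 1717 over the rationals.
Gal(K/Q) = Z/2Z (cyclic of order 2)

x^2 - 1717 is irreducible over Q since 1717 is not a rational square. The splitting field Q(sqrt(1717)) has degree 2 over Q, and its unique nontrivial automorphism is sqrt(1717) ↦ -sqrt(1717). Hence Gal(Q(sqrt(1717))/Q) = Z/2Z.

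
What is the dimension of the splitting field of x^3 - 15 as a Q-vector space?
[K:Q] = 6

x^3 - 15 has one real root r = 15^(1/3) and two complex roots r*zeta_3, r*zeta_3^2 where zeta_3 = e^(2*pi*i/3). The splitting field is Q(r, zeta_3). [Q(r):Q] = 3 and [Q(zeta_3):Q] = 2 with gcd = 1, so [Q(r, zeta_3):Q] = 3 * 2 = 6.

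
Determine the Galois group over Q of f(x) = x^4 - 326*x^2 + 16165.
Gal(K/Q) = V_4 (Klein four-group, Z/2Z × Z/2Z)

f factors as (x^2 - 61)(x^2 - 265), so the splitting field is K = Q(sqrt(61), sqrt(265)). The elements 61, 265, 16165 are all non-squares in Q, so sqrt(61) and sqrt(265) generate independent quadratic extensions. Thus [K:Q] = 4 and Gal(K/Q) is generated by the two order-2 automorphisms sqrt(61) ↦ -sqrt(61) and sqrt(265) ↦ -sqrt(265), giving V_4.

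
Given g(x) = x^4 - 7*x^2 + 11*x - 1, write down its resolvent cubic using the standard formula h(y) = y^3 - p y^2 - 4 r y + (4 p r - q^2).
h(y) = y^3 + 7*y^2 + 4*y - 93

Identify coefficients: p = -7, q = 11, r = -1.
Plug into h(y) = y^3 - p y^2 - 4 r y + (4 p r - q^2):
  h(y) = y^3 - (-7) y^2 - 4*(-1) y + (4*(-7)*(-1) - (11)^2)
       = y^3 + (7) y^2 + (4) y + (-93).
Simplifying: h(y) = y^3 + 7*y^2 + 4*y - 93.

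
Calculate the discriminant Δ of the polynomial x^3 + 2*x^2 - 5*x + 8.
Δ = -2824

For x^3 + a x^2 + b x + c the discriminant is Δ = 18 a b c - 4 a^3 c + a^2 b^2 - 4 b^3 - 27 c^2.
Plug a = 2, b = -5, c = 8:
  18*(2)*(-5)*(8) - 4*(2)^3*(8) + (2)^2*(-5)^2 - 4*(-5)^3 - 27*(8)^2
  = -1440 + (-256) + 100 + (500) + (-1728)
  = -2824.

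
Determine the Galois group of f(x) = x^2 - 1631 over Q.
Gal(K/Q) = Z/2Z (cyclic of order 2)

x^2 - 1631 is irreducible over Q since 1631 is not a rational square. The splitting field Q(sqrt(1631)) has degree 2 over Q, and its unique nontrivial automorphism is sqrt(1631) ↦ -sqrt(1631). Hence Gal(Q(sqrt(1631))/Q) = Z/2Z.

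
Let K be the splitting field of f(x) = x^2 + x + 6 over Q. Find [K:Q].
[K:Q] = 2

The discriminant of x^2 + (1)*x + (6) is b^2 - 4c = 1 - (24) = -23. Since -23 is not a perfect square in Q, the polynomial is irreducible over Q. Its two roots generate a degree-2 extension, so [K:Q] = 2.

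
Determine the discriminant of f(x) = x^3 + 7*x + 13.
Δ = -5935

For a depressed cubic x^3 + p x + q the discriminant is Δ = -4 p^3 - 27 q^2 = -4*(7)^3 - 27*(13)^2 = -1372 - 4563 = -5935.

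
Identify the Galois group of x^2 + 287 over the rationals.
Gal(K/Q) = Z/2Z (cyclic of order 2)

x^2 + 287 is irreducible over Q since -287 is not a rational square. The splitting field Q(sqrt(-287)) has degree 2 over Q, and its unique nontrivial automorphism is sqrt(-287) ↦ -sqrt(-287). Hence Gal(Q(sqrt(-287))/Q) = Z/2Z.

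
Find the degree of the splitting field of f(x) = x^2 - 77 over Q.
[K:Q] = 2

The polynomial x^2 - 77 is irreducible over Q since 77 is not a perfect square. Its splitting field is Q(sqrt(77)), which has degree 2 over Q.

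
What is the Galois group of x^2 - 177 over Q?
Gal(K/Q) = Z/2Z (cyclic of order 2)

x^2 - 177 is irreducible over Q since 177 is not a rational square. The splitting field Q(sqrt(177)) has degree 2 over Q, and its unique nontrivial automorphism is sqrt(177) ↦ -sqrt(177). Hence Gal(Q(sqrt(177))/Q) = Z/2Z.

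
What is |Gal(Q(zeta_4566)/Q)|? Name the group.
|Gal(Q(zeta_4566)/Q)| = phi(4566) = 1520; group ≅ (Z/4566Z)^* ≅ Z/2Z × Z/760Z

The n-th cyclotomic polynomial Φ_4566(x) is the minimal polynomial of zeta_4566 over Q and has degree phi(4566) = 1520. So Q(zeta_4566) is a degree-1520 Galois extension with Galois group (Z/4566Z)^*. By CRT, (Z/4566Z)^* ≅ (Z/2Z)^* × (Z/3Z)^* × (Z/761Z)^*. Each prime-power unit group is (Z/2Z)^* ≅ trivial group (order 1); (Z/3Z)^* ≅ Z/2Z; (Z/761Z)^* ≅ Z/760Z. Hence Gal(Q(zeta_4566)/Q) ≅ Z/2Z × Z/760Z.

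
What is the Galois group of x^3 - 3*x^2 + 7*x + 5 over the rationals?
Gal(K/Q) = S_3 (symmetric group of order 6)

Compute the discriminant of x^3 + (-3)*x^2 + (7)*x + (5): Δ = -2956. Since Δ is not a rational square, the Galois group is not contained in A_3; it must be the full S_3 (irreducibility of the cubic rules out anything smaller).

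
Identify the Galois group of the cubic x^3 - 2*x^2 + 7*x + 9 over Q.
Gal(K/Q) = S_3 (symmetric group of order 6)

Compute the discriminant of x^3 + (-2)*x^2 + (7)*x + (9): Δ = -5343. Since Δ is not a rational square, the Galois group is not contained in A_3; it must be the full S_3 (irreducibility of the cubic rules out anything smaller).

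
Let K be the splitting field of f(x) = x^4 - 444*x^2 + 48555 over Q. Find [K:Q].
[K:Q] = 4

f factors as (x^2 - 249)(x^2 - 195); the splitting field is K = Q(sqrt(249), sqrt(195)). Since 249, 195, and 48555 are all non-squares in Q, the three subfields Q(sqrt(249)), Q(sqrt(195)), Q(sqrt(48555)) are distinct degree-2 extensions, so [K:Q] = 4 (Klein four Galois group).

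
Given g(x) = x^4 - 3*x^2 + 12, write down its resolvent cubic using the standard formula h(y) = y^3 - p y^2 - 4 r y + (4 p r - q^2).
h(y) = y^3 + 3*y^2 - 48*y - 144

Identify coefficients: p = -3, q = 0, r = 12.
Plug into h(y) = y^3 - p y^2 - 4 r y + (4 p r - q^2):
  h(y) = y^3 - (-3) y^2 - 4*(12) y + (4*(-3)*(12) - (0)^2)
       = y^3 + (3) y^2 + (-48) y + (-144).
Simplifying: h(y) = y^3 + 3*y^2 - 48*y - 144.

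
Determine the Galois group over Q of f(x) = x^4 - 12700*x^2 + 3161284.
Gal(K/Q) = Z/2Z (cyclic of order 2)

f factors as (x^2 - 12446)(x^2 - 254), so the splitting field is K = Q(sqrt(12446), sqrt(254)). The squarefree part of 12446 is 254 and the squarefree part of 254 is also 254, so sqrt(12446) and sqrt(254) are both rational multiples of sqrt(254). Hence Q(sqrt(12446)) = Q(sqrt(254)) = Q(sqrt(254)), and the splitting field collapses to a single degree-2 extension with Galois group Z/2Z.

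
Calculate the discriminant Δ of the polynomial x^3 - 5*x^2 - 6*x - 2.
Δ = -424

For x^3 + a x^2 + b x + c the discriminant is Δ = 18 a b c - 4 a^3 c + a^2 b^2 - 4 b^3 - 27 c^2.
Plug a = -5, b = -6, c = -2:
  18*(-5)*(-6)*(-2) - 4*(-5)^3*(-2) + (-5)^2*(-6)^2 - 4*(-6)^3 - 27*(-2)^2
  = -1080 + (-1000) + 900 + (864) + (-108)
  = -424.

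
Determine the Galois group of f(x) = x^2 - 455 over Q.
Gal(K/Q) = Z/2Z (cyclic of order 2)

x^2 - 455 is irreducible over Q since 455 is not a rational square. The splitting field Q(sqrt(455)) has degree 2 over Q, and its unique nontrivial automorphism is sqrt(455) ↦ -sqrt(455). Hence Gal(Q(sqrt(455))/Q) = Z/2Z.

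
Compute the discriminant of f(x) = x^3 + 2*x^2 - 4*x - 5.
Δ = 525

For x^3 + a x^2 + b x + c the discriminant is Δ = 18 a b c - 4 a^3 c + a^2 b^2 - 4 b^3 - 27 c^2.
Plug a = 2, b = -4, c = -5:
  18*(2)*(-4)*(-5) - 4*(2)^3*(-5) + (2)^2*(-4)^2 - 4*(-4)^3 - 27*(-5)^2
  = 720 + (160) + 64 + (256) + (-675)
  = 525.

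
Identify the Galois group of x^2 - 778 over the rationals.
Gal(K/Q) = Z/2Z (cyclic of order 2)

x^2 - 778 is irreducible over Q since 778 is not a rational square. The splitting field Q(sqrt(778)) has degree 2 over Q, and its unique nontrivial automorphism is sqrt(778) ↦ -sqrt(778). Hence Gal(Q(sqrt(778))/Q) = Z/2Z.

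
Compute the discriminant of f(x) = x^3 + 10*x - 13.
Δ = -8563

For a depressed cubic x^3 + p x + q the discriminant is Δ = -4 p^3 - 27 q^2 = -4*(10)^3 - 27*(-13)^2 = -4000 - 4563 = -8563.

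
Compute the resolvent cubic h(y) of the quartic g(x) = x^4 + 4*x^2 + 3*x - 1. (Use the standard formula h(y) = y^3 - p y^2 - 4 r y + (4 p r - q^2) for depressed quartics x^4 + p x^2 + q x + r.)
h(y) = y^3 - 4*y^2 + 4*y - 25

Identify coefficients: p = 4, q = 3, r = -1.
Plug into h(y) = y^3 - p y^2 - 4 r y + (4 p r - q^2):
  h(y) = y^3 - (4) y^2 - 4*(-1) y + (4*(4)*(-1) - (3)^2)
       = y^3 + (-4) y^2 + (4) y + (-25).
Simplifying: h(y) = y^3 - 4*y^2 + 4*y - 25.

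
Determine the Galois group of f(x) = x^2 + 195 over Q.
Gal(K/Q) = Z/2Z (cyclic of order 2)

x^2 + 195 is irreducible over Q since -195 is not a rational square. The splitting field Q(sqrt(-195)) has degree 2 over Q, and its unique nontrivial automorphism is sqrt(-195) ↦ -sqrt(-195). Hence Gal(Q(sqrt(-195))/Q) = Z/2Z.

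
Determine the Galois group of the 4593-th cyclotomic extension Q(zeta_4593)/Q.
|Gal(Q(zeta_4593)/Q)| = phi(4593) = 3060; group ≅ (Z/4593Z)^* ≅ Z/2Z × Z/1530Z

The n-th cyclotomic polynomial Φ_4593(x) is the minimal polynomial of zeta_4593 over Q and has degree phi(4593) = 3060. So Q(zeta_4593) is a degree-3060 Galois extension with Galois group (Z/4593Z)^*. By CRT, (Z/4593Z)^* ≅ (Z/3Z)^* × (Z/1531Z)^*. Each prime-power unit group is (Z/3Z)^* ≅ Z/2Z; (Z/1531Z)^* ≅ Z/1530Z. Hence Gal(Q(zeta_4593)/Q) ≅ Z/2Z × Z/1530Z.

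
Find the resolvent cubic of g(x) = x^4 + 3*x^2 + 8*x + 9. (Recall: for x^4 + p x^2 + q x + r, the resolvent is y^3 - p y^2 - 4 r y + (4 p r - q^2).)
h(y) = y^3 - 3*y^2 - 36*y + 44

Identify coefficients: p = 3, q = 8, r = 9.
Plug into h(y) = y^3 - p y^2 - 4 r y + (4 p r - q^2):
  h(y) = y^3 - (3) y^2 - 4*(9) y + (4*(3)*(9) - (8)^2)
       = y^3 + (-3) y^2 + (-36) y + (44).
Simplifying: h(y) = y^3 - 3*y^2 - 36*y + 44.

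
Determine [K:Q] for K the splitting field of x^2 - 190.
[K:Q] = 2

The polynomial x^2 - 190 is irreducible over Q since 190 is not a perfect square. Its splitting field is Q(sqrt(190)), which has degree 2 over Q.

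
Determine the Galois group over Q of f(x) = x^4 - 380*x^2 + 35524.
Gal(K/Q) = V_4 (Klein four-group, Z/2Z × Z/2Z)

f factors as (x^2 - 214)(x^2 - 166), so the splitting field is K = Q(sqrt(214), sqrt(166)). The elements 214, 166, 35524 are all non-squares in Q, so sqrt(214) and sqrt(166) generate independent quadratic extensions. Thus [K:Q] = 4 and Gal(K/Q) is generated by the two order-2 automorphisms sqrt(214) ↦ -sqrt(214) and sqrt(166) ↦ -sqrt(166), giving V_4.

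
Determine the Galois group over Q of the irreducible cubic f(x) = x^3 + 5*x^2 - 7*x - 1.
Gal(K/Q) = S_3 (symmetric group of order 6)

Compute the discriminant of x^3 + (5)*x^2 + (-7)*x + (-1): Δ = 3700. Since Δ is not a rational square, the Galois group is not contained in A_3; it must be the full S_3 (irreducibility of the cubic rules out anything smaller).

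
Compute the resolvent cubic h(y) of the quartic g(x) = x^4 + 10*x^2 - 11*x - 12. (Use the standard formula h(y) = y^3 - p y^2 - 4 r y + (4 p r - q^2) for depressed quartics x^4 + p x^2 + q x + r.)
h(y) = y^3 - 10*y^2 + 48*y - 601

Identify coefficients: p = 10, q = -11, r = -12.
Plug into h(y) = y^3 - p y^2 - 4 r y + (4 p r - q^2):
  h(y) = y^3 - (10) y^2 - 4*(-12) y + (4*(10)*(-12) - (-11)^2)
       = y^3 + (-10) y^2 + (48) y + (-601).
Simplifying: h(y) = y^3 - 10*y^2 + 48*y - 601.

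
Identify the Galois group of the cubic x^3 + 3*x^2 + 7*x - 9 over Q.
Gal(K/Q) = S_3 (symmetric group of order 6)

Compute the discriminant of x^3 + (3)*x^2 + (7)*x + (-9): Δ = -5548. Since Δ is not a rational square, the Galois group is not contained in A_3; it must be the full S_3 (irreducibility of the cubic rules out anything smaller).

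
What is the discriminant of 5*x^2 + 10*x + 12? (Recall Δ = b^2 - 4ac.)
Δ = -140

For a quadratic a x^2 + b x + c the discriminant is Δ = b^2 - 4ac = (10)^2 - 4*(5)*(12) = 100 - (240) = -140.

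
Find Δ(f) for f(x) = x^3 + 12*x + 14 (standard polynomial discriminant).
Δ = -12204

For a depressed cubic x^3 + p x + q the discriminant is Δ = -4 p^3 - 27 q^2 = -4*(12)^3 - 27*(14)^2 = -6912 - 5292 = -12204.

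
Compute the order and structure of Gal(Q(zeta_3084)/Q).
|Gal(Q(zeta_3084)/Q)| = phi(3084) = 1024; group ≅ (Z/3084Z)^* ≅ Z/2Z × Z/2Z × Z/256Z

The n-th cyclotomic polynomial Φ_3084(x) is the minimal polynomial of zeta_3084 over Q and has degree phi(3084) = 1024. So Q(zeta_3084) is a degree-1024 Galois extension with Galois group (Z/3084Z)^*. By CRT, (Z/3084Z)^* ≅ (Z/4Z)^* × (Z/3Z)^* × (Z/257Z)^*. Each prime-power unit group is (Z/4Z)^* ≅ Z/2Z; (Z/3Z)^* ≅ Z/2Z; (Z/257Z)^* ≅ Z/256Z. Hence Gal(Q(zeta_3084)/Q) ≅ Z/2Z × Z/2Z × Z/256Z.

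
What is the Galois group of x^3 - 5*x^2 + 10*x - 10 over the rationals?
Gal(K/Q) = S_3 (symmetric group of order 6)

Compute the discriminant of x^3 + (-5)*x^2 + (10)*x + (-10): Δ = -200. Since Δ is not a rational square, the Galois group is not contained in A_3; it must be the full S_3 (irreducibility of the cubic rules out anything smaller).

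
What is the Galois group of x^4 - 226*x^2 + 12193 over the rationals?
Gal(K/Q) = V_4 (Klein four-group, Z/2Z × Z/2Z)

f factors as (x^2 - 137)(x^2 - 89), so the splitting field is K = Q(sqrt(137), sqrt(89)). The elements 137, 89, 12193 are all non-squares in Q, so sqrt(137) and sqrt(89) generate independent quadratic extensions. Thus [K:Q] = 4 and Gal(K/Q) is generated by the two order-2 automorphisms sqrt(137) ↦ -sqrt(137) and sqrt(89) ↦ -sqrt(89), giving V_4.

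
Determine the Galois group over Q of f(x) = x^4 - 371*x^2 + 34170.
Gal(K/Q) = V_4 (Klein four-group, Z/2Z × Z/2Z)

f factors as (x^2 - 201)(x^2 - 170), so the splitting field is K = Q(sqrt(201), sqrt(170)). The elements 201, 170, 34170 are all non-squares in Q, so sqrt(201) and sqrt(170) generate independent quadratic extensions. Thus [K:Q] = 4 and Gal(K/Q) is generated by the two order-2 automorphisms sqrt(201) ↦ -sqrt(201) and sqrt(170) ↦ -sqrt(170), giving V_4.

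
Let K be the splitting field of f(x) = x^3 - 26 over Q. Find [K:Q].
[K:Q] = 6

x^3 - 26 has one real root r = 26^(1/3) and two complex roots r*zeta_3, r*zeta_3^2 where zeta_3 = e^(2*pi*i/3). The splitting field is Q(r, zeta_3). [Q(r):Q] = 3 and [Q(zeta_3):Q] = 2 with gcd = 1, so [Q(r, zeta_3):Q] = 3 * 2 = 6.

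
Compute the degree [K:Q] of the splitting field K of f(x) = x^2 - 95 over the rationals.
[K:Q] = 2

The polynomial x^2 - 95 is irreducible over Q since 95 is not a perfect square. Its splitting field is Q(sqrt(95)), which has degree 2 over Q.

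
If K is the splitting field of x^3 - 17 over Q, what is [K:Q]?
[K:Q] = 6

x^3 - 17 has one real root r = 17^(1/3) and two complex roots r*zeta_3, r*zeta_3^2 where zeta_3 = e^(2*pi*i/3). The splitting field is Q(r, zeta_3). [Q(r):Q] = 3 and [Q(zeta_3):Q] = 2 with gcd = 1, so [Q(r, zeta_3):Q] = 3 * 2 = 6.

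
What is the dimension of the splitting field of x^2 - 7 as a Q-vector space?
[K:Q] = 2

The polynomial x^2 - 7 is irreducible over Q since 7 is not a perfect square. Its splitting field is Q(sqrt(7)), which has degree 2 over Q.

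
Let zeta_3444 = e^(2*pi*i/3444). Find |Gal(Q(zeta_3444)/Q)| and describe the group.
|Gal(Q(zeta_3444)/Q)| = phi(3444) = 960; group ≅ (Z/3444Z)^* ≅ Z/2Z × Z/2Z × Z/6Z × Z/40Z

The n-th cyclotomic polynomial Φ_3444(x) is the minimal polynomial of zeta_3444 over Q and has degree phi(3444) = 960. So Q(zeta_3444) is a degree-960 Galois extension with Galois group (Z/3444Z)^*. By CRT, (Z/3444Z)^* ≅ (Z/4Z)^* × (Z/3Z)^* × (Z/7Z)^* × (Z/41Z)^*. Each prime-power unit group is (Z/4Z)^* ≅ Z/2Z; (Z/3Z)^* ≅ Z/2Z; (Z/7Z)^* ≅ Z/6Z; (Z/41Z)^* ≅ Z/40Z. Hence Gal(Q(zeta_3444)/Q) ≅ Z/2Z × Z/2Z × Z/6Z × Z/40Z.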